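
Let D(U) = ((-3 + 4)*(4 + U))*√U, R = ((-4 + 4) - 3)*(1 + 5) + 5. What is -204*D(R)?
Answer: 1836*I*√13 ≈ 6619.8*I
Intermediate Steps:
R = -13 (R = (0 - 3)*6 + 5 = -3*6 + 5 = -18 + 5 = -13)
D(U) = √U*(4 + U) (D(U) = (1*(4 + U))*√U = (4 + U)*√U = √U*(4 + U))
-204*D(R) = -204*√(-13)*(4 - 13) = -204*I*√13*(-9) = -(-1836)*I*√13 = 1836*I*√13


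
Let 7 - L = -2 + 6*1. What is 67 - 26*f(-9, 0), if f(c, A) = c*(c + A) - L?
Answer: -1961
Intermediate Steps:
L = 3 (L = 7 - (-2 + 6*1) = 7 - (-2 + 6) = 7 - 1*4 = 7 - 4 = 3)
f(c, A) = -3 + c*(A + c) (f(c, A) = c*(c + A) - 1*3 = c*(A + c) - 3 = -3 + c*(A + c))
67 - 26*f(-9, 0) = 67 - 26*(-3 + (-9)² + 0*(-9)) = 67 - 26*(-3 + 81 + 0) = 67 - 26*78 = 67 - 2028 = -1961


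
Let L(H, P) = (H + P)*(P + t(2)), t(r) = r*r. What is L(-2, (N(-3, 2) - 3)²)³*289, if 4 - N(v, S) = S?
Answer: -36125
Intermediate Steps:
N(v, S) = 4 - S
t(r) = r²
L(H, P) = (4 + P)*(H + P) (L(H, P) = (H + P)*(P + 2²) = (H + P)*(P + 4) = (H + P)*(4 + P) = (4 + P)*(H + P))
L(-2, (N(-3, 2) - 3)²)³*289 = ((((4 - 1*2) - 3)²)² + 4*(-2) + 4*((4 - 1*2) - 3)² - 2*((4 - 1*2) - 3)²)³*289 = ((((4 - 2) - 3)²)² - 8 + 4*((4 - 2) - 3)² - 2*((4 - 2) - 3)²)³*289 = (((2 - 3)²)² - 8 + 4*(2 - 3)² - 2*(2 - 3)²)³*289 = (((-1)²)² - 8 + 4*(-1)² - 2*(-1)²)³*289 = (1² - 8 + 4*1 - 2*1)³*289 = (1 - 8 + 4 - 2)³*289 = (-5)³*289 = -125*289 = -36125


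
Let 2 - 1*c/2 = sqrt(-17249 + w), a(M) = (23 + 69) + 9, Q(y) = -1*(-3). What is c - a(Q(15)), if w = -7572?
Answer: -97 - 2*I*sqrt(24821) ≈ -97.0 - 315.09*I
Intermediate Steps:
Q(y) = 3
a(M) = 101 (a(M) = 92 + 9 = 101)
c = 4 - 2*I*sqrt(24821) (c = 4 - 2*sqrt(-17249 - 7572) = 4 - 2*I*sqrt(24821) ≈ 4.0 - 315.09*I)
c - a(Q(15)) = (4 - 2*I*sqrt(24821)) - 1*101 = (4 - 2*I*sqrt(24821)) - 101 = -97 - 2*I*sqrt(24821)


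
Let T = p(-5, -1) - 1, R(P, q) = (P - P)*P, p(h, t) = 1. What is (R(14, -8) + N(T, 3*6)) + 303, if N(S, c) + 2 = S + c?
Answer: 319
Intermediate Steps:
R(P, q) = 0 (R(P, q) = 0*P = 0)
T = 0 (T = 1 - 1 = 0)
N(S, c) = -2 + S + c (N(S, c) = -2 + (S + c) = -2 + S + c)
(R(14, -8) + N(T, 3*6)) + 303 = (0 + (-2 + 0 + 3*6)) + 303 = (0 + (-2 + 0 + 18)) + 303 = (0 + 16) + 303 = 16 + 303 = 319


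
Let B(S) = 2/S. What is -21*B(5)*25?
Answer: -210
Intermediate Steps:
-21*B(5)*25 = -42/5*25 = -210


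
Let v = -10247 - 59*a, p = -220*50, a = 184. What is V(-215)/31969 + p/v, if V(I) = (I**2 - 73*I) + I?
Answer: 236259945/96377401 ≈ 2.4514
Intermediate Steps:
p = -11000
v = -21103 (v = -10247 - 59*184 = -10247 - 10856 = -21103)
V(I) = I**2 - 72*I
V(-215)/31969 + p/v = -215*(-72 - 215)/31969 - 11000/(-21103) = -215*(-287)*(1/31969) - 11000*(-1/21103) = 61705*(1/31969) + 11000/21103 = 8815/4567 + 11000/21103 = 236259945/96377401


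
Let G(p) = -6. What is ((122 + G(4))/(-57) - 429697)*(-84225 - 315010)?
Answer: 9778400973575/57 ≈ 1.7155e+11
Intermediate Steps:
((122 + G(4))/(-57) - 429697)*(-84225 - 315010) = ((122 - 6)/(-57) - 429697)*(-84225 - 315010) = (-1/57*116 - 429697)*(-399235) = (-116/57 - 429697)*(-399235) = -24492845/57*(-399235) = 9778400973575/57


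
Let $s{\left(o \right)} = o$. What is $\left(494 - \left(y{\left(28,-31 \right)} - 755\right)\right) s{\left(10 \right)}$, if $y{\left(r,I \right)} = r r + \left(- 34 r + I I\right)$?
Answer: $4560$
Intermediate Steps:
$y{\left(r,I \right)} = I^{2} + r^{2} - 34 r$ ($y{\left(r,I \right)} = r^{2} + \left(- 34 r + I^{2}\right) = r^{2} + \left(I^{2} - 34 r\right) = I^{2} + r^{2} - 34 r$)
$\left(494 - \left(y{\left(28,-31 \right)} - 755\right)\right) s{\left(10 \right)} = \left(494 - \left(\left(\left(-31\right)^{2} + 28^{2} - 952\right) - 755\right)\right) 10 = \left(494 - \left(\left(961 + 784 - 952\right) - 755\right)\right) 10 = \left(494 - \left(793 - 755\right)\right) 10 = \left(494 - 38\right) 10 = 456 \cdot 10 = 4560$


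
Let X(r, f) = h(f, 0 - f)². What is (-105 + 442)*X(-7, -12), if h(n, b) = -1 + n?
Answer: 56953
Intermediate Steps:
X(r, f) = (-1 + f)²
(-105 + 442)*X(-7, -12) = (-105 + 442)*(-1 - 12)² = 337*(-13)² = 337*169 = 56953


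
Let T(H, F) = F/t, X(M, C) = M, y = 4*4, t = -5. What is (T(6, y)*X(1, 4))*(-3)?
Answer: 48/5 ≈ 9.6000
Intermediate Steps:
y = 16
T(H, F) = -F/5 (T(H, F) = F/(-5) = F*(-1/5) = -F/5)
(T(6, y)*X(1, 4))*(-3) = (-1/5*16*1)*(-3) = -16/5*1*(-3) = -16/5*(-3) = 48/5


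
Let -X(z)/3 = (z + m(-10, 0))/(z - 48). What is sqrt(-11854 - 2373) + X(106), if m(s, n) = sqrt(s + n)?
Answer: -159/29 + I*sqrt(14227) - 3*I*sqrt(10)/58 ≈ -5.4828 + 119.11*I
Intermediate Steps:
m(s, n) = sqrt(n + s)
X(z) = -3*(z + I*sqrt(10))/(-48 + z) (X(z) = -3*(z + sqrt(0 - 10))/(z - 48) = -3*(z + sqrt(-10))/(-48 + z) = -3*(z + I*sqrt(10))/(-48 + z))
sqrt(-11854 - 2373) + X(106) = sqrt(-11854 - 2373) + 3*(-1*106 - I*sqrt(10))/(-48 + 106) = sqrt(-14227) + 3*(-106 - I*sqrt(10))/58 = I*sqrt(14227) + 3*(1/58)*(-106 - I*sqrt(10)) = I*sqrt(14227) + (-159/29 - 3*I*sqrt(10)/58) = -159/29 + I*sqrt(14227) - 3*I*sqrt(10)/58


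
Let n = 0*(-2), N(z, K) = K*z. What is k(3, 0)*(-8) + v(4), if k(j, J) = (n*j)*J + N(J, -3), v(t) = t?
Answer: 4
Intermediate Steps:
n = 0
k(j, J) = -3*J (k(j, J) = (0*j)*J - 3*J = 0*J - 3*J = 0 - 3*J = -3*J)
k(3, 0)*(-8) + v(4) = -3*0*(-8) + 4 = 0*(-8) + 4 = 0 + 4 = 4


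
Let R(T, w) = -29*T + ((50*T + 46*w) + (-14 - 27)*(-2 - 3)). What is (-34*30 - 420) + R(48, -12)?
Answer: -779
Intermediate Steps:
R(T, w) = 205 + 21*T + 46*w (R(T, w) = -29*T + ((46*w + 50*T) - 41*(-5)) = -29*T + ((46*w + 50*T) + 205) = -29*T + (205 + 46*w + 50*T) = 205 + 21*T + 46*w)
(-34*30 - 420) + R(48, -12) = (-34*30 - 420) + (205 + 21*48 + 46*(-12)) = (-1020 - 420) + (205 + 1008 - 552) = -1440 + 661 = -779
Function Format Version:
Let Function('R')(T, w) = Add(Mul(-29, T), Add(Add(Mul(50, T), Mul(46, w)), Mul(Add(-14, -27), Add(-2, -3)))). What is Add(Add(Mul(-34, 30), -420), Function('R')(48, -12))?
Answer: -779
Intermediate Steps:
Function('R')(T, w) = Add(205, Mul(21, T), Mul(46, w)) (Function('R')(T, w) = Add(Mul(-29, T), Add(Add(Mul(46, w), Mul(50, T)), Mul(-41, -5))) = Add(Mul(-29, T), Add(Add(Mul(46, w), Mul(50, T)), 205)) = Add(Mul(-29, T), Add(205, Mul(46, w), Mul(50, T))) = Add(205, Mul(21, T), Mul(46, w)))
Add(Add(Mul(-34, 30), -420), Function('R')(48, -12)) = Add(Add(Mul(-34, 30), -420), Add(205, Mul(21, 48), Mul(46, -12))) = Add(Add(-1020, -420), Add(205, 1008, -552)) = Add(-1440, 661) = -779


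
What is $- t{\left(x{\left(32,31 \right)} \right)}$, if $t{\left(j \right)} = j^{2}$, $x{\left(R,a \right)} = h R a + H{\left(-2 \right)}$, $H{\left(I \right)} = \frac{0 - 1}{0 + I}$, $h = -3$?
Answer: $- \frac{35414401}{4} \approx -8.8536 \cdot 10^{6}$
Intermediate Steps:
$H{\left(I \right)} = - \frac{1}{I}$
$x{\left(R,a \right)} = \frac{1}{2} - 3 R a$ ($x{\left(R,a \right)} = - 3 R a - \frac{1}{-2} = - 3 R a - - \frac{1}{2} = - 3 R a + \frac{1}{2} = \frac{1}{2} - 3 R a$)
$- t{\left(x{\left(32,31 \right)} \right)} = - \left(\frac{1}{2} - 96 \cdot 31\right)^{2} = - \left(\frac{1}{2} - 2976\right)^{2} = - \left(- \frac{5951}{2}\right)^{2} = \left(-1\right) \frac{35414401}{4} = - \frac{35414401}{4}$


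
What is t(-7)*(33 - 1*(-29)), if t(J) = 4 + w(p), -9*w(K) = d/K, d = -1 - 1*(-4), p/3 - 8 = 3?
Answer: 24490/99 ≈ 247.37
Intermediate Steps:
p = 33 (p = 24 + 3*3 = 24 + 9 = 33)
d = 3 (d = -1 + 4 = 3)
w(K) = -1/(3*K)
t(J) = 395/99 (t(J) = 4 - ⅓/33 = 4 - ⅓*1/33 = 4 - 1/99 = 395/99)
t(-7)*(33 - 1*(-29)) = 395*(33 - 1*(-29))/99 = 395*(33 + 29)/99 = (395/99)*62 = 24490/99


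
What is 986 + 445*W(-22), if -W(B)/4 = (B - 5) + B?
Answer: 88206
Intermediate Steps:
W(B) = 20 - 8*B (W(B) = -4*((B - 5) + B) = -4*((-5 + B) + B) = -4*(-5 + 2*B) = 20 - 8*B)
986 + 445*W(-22) = 986 + 445*(20 - 8*(-22)) = 986 + 445*(20 + 176) = 986 + 445*196 = 986 + 87220 = 88206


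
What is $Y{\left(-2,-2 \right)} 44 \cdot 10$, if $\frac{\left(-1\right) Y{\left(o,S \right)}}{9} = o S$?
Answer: $-15840$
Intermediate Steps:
$Y{\left(o,S \right)} = - 9 S o$ ($Y{\left(o,S \right)} = - 9 o S = - 9 S o$)
$Y{\left(-2,-2 \right)} 44 \cdot 10 = \left(-9\right) \left(-2\right) \left(-2\right) 44 \cdot 10 = \left(-36\right) 44 \cdot 10 = \left(-1584\right) 10 = -15840$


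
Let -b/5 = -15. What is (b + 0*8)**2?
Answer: 5625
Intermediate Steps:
b = 75 (b = -5*(-15) = 75)
(b + 0*8)**2 = (75 + 0*8)**2 = (75 + 0)**2 = 75**2 = 5625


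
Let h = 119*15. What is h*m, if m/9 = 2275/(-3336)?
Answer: -12182625/1112 ≈ -10956.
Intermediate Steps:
m = -6825/1112 (m = 9*(2275/(-3336)) = 9*(2275*(-1/3336)) = 9*(-2275/3336) = -6825/1112 ≈ -6.1376)
h = 1785
h*m = 1785*(-6825/1112) = -12182625/1112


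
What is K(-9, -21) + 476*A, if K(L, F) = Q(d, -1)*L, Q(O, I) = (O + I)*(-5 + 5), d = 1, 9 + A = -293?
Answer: -143752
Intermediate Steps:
A = -302 (A = -9 - 293 = -302)
Q(O, I) = 0 (Q(O, I) = (I + O)*0 = 0)
K(L, F) = 0 (K(L, F) = 0*L = 0)
K(-9, -21) + 476*A = 0 + 476*(-302) = 0 - 143752 = -143752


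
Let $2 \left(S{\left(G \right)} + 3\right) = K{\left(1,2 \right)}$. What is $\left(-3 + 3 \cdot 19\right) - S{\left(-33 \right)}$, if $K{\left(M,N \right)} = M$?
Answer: $\frac{113}{2} \approx 56.5$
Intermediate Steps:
$S{\left(G \right)} = - \frac{5}{2}$ ($S{\left(G \right)} = -3 + \frac{1}{2} \cdot 1 = -3 + \frac{1}{2} = - \frac{5}{2}$)
$\left(-3 + 3 \cdot 19\right) - S{\left(-33 \right)} = \left(-3 + 3 \cdot 19\right) - - \frac{5}{2} = \left(-3 + 57\right) + \frac{5}{2} = 54 + \frac{5}{2} = \frac{113}{2}$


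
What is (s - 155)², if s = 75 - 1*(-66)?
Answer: 196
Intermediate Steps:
s = 141 (s = 75 + 66 = 141)
(s - 155)² = (141 - 155)² = (-14)² = 196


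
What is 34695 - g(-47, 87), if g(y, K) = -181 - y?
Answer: 34829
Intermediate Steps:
34695 - g(-47, 87) = 34695 - (-181 - 1*(-47)) = 34695 - (-181 + 47) = 34695 - 1*(-134) = 34695 + 134 = 34829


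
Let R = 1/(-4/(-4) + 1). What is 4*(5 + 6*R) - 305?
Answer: -273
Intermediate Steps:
R = ½ (R = 1/(-4*(-¼) + 1) = 1/(1 + 1) = 1/2 = ½ ≈ 0.50000)
4*(5 + 6*R) - 305 = 4*(5 + 6*(½)) - 305 = 4*(5 + 3) - 305 = 4*8 - 305 = 32 - 305 = -273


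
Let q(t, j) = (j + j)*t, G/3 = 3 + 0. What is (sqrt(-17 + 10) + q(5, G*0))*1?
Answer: I*sqrt(7) ≈ 2.6458*I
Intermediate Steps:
G = 9 (G = 3*(3 + 0) = 3*3 = 9)
q(t, j) = 2*j*t (q(t, j) = (2*j)*t = 2*j*t)
(sqrt(-17 + 10) + q(5, G*0))*1 = (sqrt(-17 + 10) + 2*(9*0)*5)*1 = (sqrt(-7) + 2*0*5)*1 = (I*sqrt(7) + 0)*1 = (I*sqrt(7))*1 = I*sqrt(7)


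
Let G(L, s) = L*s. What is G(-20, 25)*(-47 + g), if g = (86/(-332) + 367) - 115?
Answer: -8496750/83 ≈ -1.0237e+5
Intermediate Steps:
g = 41789/166 (g = (86*(-1/332) + 367) - 115 = (-43/166 + 367) - 115 = 60879/166 - 115 = 41789/166 ≈ 251.74)
G(-20, 25)*(-47 + g) = (-20*25)*(-47 + 41789/166) = -500*33987/166 = -8496750/83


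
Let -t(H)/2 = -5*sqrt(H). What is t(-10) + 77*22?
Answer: 1694 + 10*I*sqrt(10) ≈ 1694.0 + 31.623*I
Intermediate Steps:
t(H) = 10*sqrt(H) (t(H) = -(-10)*sqrt(H) = 10*sqrt(H))
t(-10) + 77*22 = 10*sqrt(-10) + 77*22 = 10*(I*sqrt(10)) + 1694 = 10*I*sqrt(10) + 1694 = 1694 + 10*I*sqrt(10)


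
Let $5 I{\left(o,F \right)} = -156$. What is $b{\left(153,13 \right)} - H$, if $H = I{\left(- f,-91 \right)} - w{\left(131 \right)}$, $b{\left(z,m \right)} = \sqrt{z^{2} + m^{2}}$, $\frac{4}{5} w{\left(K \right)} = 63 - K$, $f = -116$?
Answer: $- \frac{269}{5} + \sqrt{23578} \approx 99.751$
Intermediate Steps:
$I{\left(o,F \right)} = - \frac{156}{5}$ ($I{\left(o,F \right)} = \frac{1}{5} \left(-156\right) = - \frac{156}{5}$)
$w{\left(K \right)} = \frac{315}{4} - \frac{5 K}{4}$ ($w{\left(K \right)} = \frac{5 \left(63 - K\right)}{4} = \frac{315}{4} - \frac{5 K}{4}$)
$b{\left(z,m \right)} = \sqrt{m^{2} + z^{2}}$
$H = \frac{269}{5}$ ($H = - \frac{156}{5} - \left(\frac{315}{4} - \frac{655}{4}\right) = - \frac{156}{5} - -85 = - \frac{156}{5} + 85 = \frac{269}{5} \approx 53.8$)
$b{\left(153,13 \right)} - H = \sqrt{13^{2} + 153^{2}} - \frac{269}{5} = \sqrt{169 + 23409} - \frac{269}{5} = \sqrt{23578} - \frac{269}{5} = - \frac{269}{5} + \sqrt{23578}$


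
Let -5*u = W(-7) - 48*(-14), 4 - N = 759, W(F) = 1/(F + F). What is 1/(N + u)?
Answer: -70/62257 ≈ -0.0011244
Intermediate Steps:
W(F) = 1/(2*F)
N = -755 (N = 4 - 1*759 = 4 - 759 = -755)
u = -9407/70 (u = -((1/2)/(-7) - 48*(-14))/5 = -((1/2)*(-1/7) + 672)/5 = -(-1/14 + 672)/5 = -1/5*9407/14 = -9407/70 ≈ -134.39)
1/(N + u) = 1/(-755 - 9407/70) = 1/(-62257/70) = -70/62257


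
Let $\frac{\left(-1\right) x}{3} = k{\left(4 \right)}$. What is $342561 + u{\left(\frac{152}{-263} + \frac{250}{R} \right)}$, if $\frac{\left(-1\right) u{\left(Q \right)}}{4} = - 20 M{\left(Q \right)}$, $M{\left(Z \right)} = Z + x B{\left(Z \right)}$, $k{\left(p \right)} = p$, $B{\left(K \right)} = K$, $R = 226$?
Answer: $\frac{10166755239}{29719} \approx 3.421 \cdot 10^{5}$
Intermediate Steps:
$x = -12$ ($x = \left(-3\right) 4 = -12$)
$M{\left(Z \right)} = - 11 Z$ ($M{\left(Z \right)} = Z - 12 Z = - 11 Z$)
$u{\left(Q \right)} = - 880 Q$ ($u{\left(Q \right)} = - 4 \left(- 20 \left(- 11 Q\right)\right) = - 4 \cdot 220 Q = - 880 Q$)
$342561 + u{\left(\frac{152}{-263} + \frac{250}{R} \right)} = 342561 - 880 \left(\frac{152}{-263} + \frac{250}{226}\right) = 342561 - 880 \left(152 \left(- \frac{1}{263}\right) + 250 \cdot \frac{1}{226}\right) = 342561 - 880 \left(- \frac{152}{263} + \frac{125}{113}\right) = 342561 - \frac{13815120}{29719} = \frac{10166755239}{29719}$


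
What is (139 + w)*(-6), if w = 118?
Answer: -1542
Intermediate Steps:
(139 + w)*(-6) = (139 + 118)*(-6) = 257*(-6) = -1542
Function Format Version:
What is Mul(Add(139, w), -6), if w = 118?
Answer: -1542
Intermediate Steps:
Mul(Add(139, w), -6) = Mul(Add(139, 118), -6) = Mul(257, -6) = -1542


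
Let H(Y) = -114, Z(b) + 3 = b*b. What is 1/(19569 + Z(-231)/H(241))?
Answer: 19/362918 ≈ 5.2353e-5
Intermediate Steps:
Z(b) = -3 + b² (Z(b) = -3 + b*b = -3 + b²)
1/(19569 + Z(-231)/H(241)) = 1/(19569 + (-3 + (-231)²)/(-114)) = 1/(19569 + (-3 + 53361)*(-1/114)) = 1/(19569 + 53358*(-1/114)) = 1/(19569 - 8893/19) = 1/(362918/19) = 19/362918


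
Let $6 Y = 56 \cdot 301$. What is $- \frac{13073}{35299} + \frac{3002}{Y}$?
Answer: $\frac{103861775}{148749986} \approx 0.69823$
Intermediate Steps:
$Y = \frac{8428}{3}$ ($Y = \frac{56 \cdot 301}{6} = \frac{1}{6} \cdot 16856 = \frac{8428}{3} \approx 2809.3$)
$- \frac{13073}{35299} + \frac{3002}{Y} = - \frac{13073}{35299} + \frac{3002}{\frac{8428}{3}} = \left(-13073\right) \frac{1}{35299} + 3002 \cdot \frac{3}{8428} = - \frac{13073}{35299} + \frac{4503}{4214} = \frac{103861775}{148749986}$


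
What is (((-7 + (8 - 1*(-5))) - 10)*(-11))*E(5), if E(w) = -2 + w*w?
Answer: 1012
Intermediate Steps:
E(w) = -2 + w²
(((-7 + (8 - 1*(-5))) - 10)*(-11))*E(5) = (((-7 + (8 - 1*(-5))) - 10)*(-11))*(-2 + 5²) = (((-7 + (8 + 5)) - 10)*(-11))*(-2 + 25) = (((-7 + 13) - 10)*(-11))*23 = ((6 - 10)*(-11))*23 = -4*(-11)*23 = 44*23 = 1012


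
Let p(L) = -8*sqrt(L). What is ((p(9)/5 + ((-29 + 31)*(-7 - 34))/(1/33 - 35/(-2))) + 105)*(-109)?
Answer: -60233073/5785 ≈ -10412.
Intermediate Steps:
((p(9)/5 + ((-29 + 31)*(-7 - 34))/(1/33 - 35/(-2))) + 105)*(-109) = ((-8*sqrt(9)/5 + ((-29 + 31)*(-7 - 34))/(1/33 - 35/(-2))) + 105)*(-109) = ((-8*3*(1/5) + (2*(-41))/(1*(1/33) - 35*(-1/2))) + 105)*(-109) = ((-24*1/5 - 82/(1/33 + 35/2)) + 105)*(-109) = ((-24/5 - 82/1157/66) + 105)*(-109) = ((-24/5 - 82*66/1157) + 105)*(-109) = ((-24/5 - 5412/1157) + 105)*(-109) = (-54828/5785 + 105)*(-109) = (552597/5785)*(-109) = -60233073/5785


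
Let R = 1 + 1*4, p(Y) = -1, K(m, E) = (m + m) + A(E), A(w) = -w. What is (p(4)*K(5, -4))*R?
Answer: -70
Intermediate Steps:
K(m, E) = -E + 2*m (K(m, E) = (m + m) - E = 2*m - E = -E + 2*m)
R = 5 (R = 1 + 4 = 5)
(p(4)*K(5, -4))*R = -(-1*(-4) + 2*5)*5 = -(4 + 10)*5 = -1*14*5 = -14*5 = -70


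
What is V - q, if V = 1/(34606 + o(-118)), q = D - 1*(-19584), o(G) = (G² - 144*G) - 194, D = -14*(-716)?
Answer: -1934231423/65328 ≈ -29608.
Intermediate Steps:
D = 10024
o(G) = -194 + G² - 144*G
q = 29608 (q = 10024 - 1*(-19584) = 10024 + 19584 = 29608)
V = 1/65328 (V = 1/(34606 + (-194 + (-118)² - 144*(-118))) = 1/(34606 + (-194 + 13924 + 16992)) = 1/(34606 + 30722) = 1/65328 ≈ 1.5307e-5)
V - q = 1/65328 - 1*29608 = 1/65328 - 29608 = -1934231423/65328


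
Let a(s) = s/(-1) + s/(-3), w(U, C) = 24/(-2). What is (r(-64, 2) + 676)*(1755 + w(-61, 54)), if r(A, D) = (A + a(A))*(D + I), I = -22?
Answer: 434588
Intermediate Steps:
w(U, C) = -12 (w(U, C) = 24*(-½) = -12)
a(s) = -4*s/3 (a(s) = s*(-1) + s*(-⅓) = -s - s/3 = -4*s/3)
r(A, D) = -A*(-22 + D)/3 (r(A, D) = (A - 4*A/3)*(D - 22) = (-A/3)*(-22 + D) = -A*(-22 + D)/3)
(r(-64, 2) + 676)*(1755 + w(-61, 54)) = ((⅓)*(-64)*(22 - 1*2) + 676)*(1755 - 12) = ((⅓)*(-64)*(22 - 2) + 676)*1743 = ((⅓)*(-64)*20 + 676)*1743 = (-1280/3 + 676)*1743 = (748/3)*1743 = 434588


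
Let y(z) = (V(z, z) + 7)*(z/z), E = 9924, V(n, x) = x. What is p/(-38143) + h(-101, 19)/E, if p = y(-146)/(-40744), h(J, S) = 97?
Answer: 37686541147/3855718110552 ≈ 0.0097742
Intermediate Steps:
y(z) = 7 + z (y(z) = (z + 7)*(z/z) = (7 + z)*1 = 7 + z)
p = 139/40744 (p = (7 - 146)/(-40744) = -139*(-1/40744) = 139/40744 ≈ 0.0034115)
p/(-38143) + h(-101, 19)/E = (139/40744)/(-38143) + 97/9924 = (139/40744)*(-1/38143) + 97*(1/9924) = -139/1554098392 + 97/9924 = 37686541147/3855718110552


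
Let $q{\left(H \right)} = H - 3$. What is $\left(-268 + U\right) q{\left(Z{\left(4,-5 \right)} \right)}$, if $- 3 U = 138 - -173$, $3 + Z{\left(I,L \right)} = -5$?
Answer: $\frac{12265}{3} \approx 4088.3$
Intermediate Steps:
$Z{\left(I,L \right)} = -8$ ($Z{\left(I,L \right)} = -3 - 5 = -8$)
$U = - \frac{311}{3}$ ($U = - \frac{138 - -173}{3} = - \frac{138 + 173}{3} = \left(- \frac{1}{3}\right) 311 = - \frac{311}{3} \approx -103.67$)
$q{\left(H \right)} = -3 + H$ ($q{\left(H \right)} = H - 3 = -3 + H$)
$\left(-268 + U\right) q{\left(Z{\left(4,-5 \right)} \right)} = \left(-268 - \frac{311}{3}\right) \left(-3 - 8\right) = \left(- \frac{1115}{3}\right) \left(-11\right) = \frac{12265}{3}$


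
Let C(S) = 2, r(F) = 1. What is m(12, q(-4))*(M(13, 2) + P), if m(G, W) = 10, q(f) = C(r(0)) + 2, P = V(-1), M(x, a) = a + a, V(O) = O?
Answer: 30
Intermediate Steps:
M(x, a) = 2*a
P = -1
q(f) = 4 (q(f) = 2 + 2 = 4)
m(12, q(-4))*(M(13, 2) + P) = 10*(2*2 - 1) = 10*(4 - 1) = 10*3 = 30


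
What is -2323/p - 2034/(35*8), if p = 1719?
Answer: -2073443/240660 ≈ -8.6156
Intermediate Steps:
-2323/p - 2034/(35*8) = -2323/1719 - 2034/(35*8) = -2323*1/1719 - 2034/280 = -2323/1719 - 2034*1/280 = -2323/1719 - 1017/140 = -2073443/240660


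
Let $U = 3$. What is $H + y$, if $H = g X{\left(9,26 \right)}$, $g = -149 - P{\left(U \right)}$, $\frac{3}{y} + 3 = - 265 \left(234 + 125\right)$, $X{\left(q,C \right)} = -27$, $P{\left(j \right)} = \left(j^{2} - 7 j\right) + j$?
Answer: $\frac{359621637}{95138} \approx 3780.0$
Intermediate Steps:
$P{\left(j \right)} = j^{2} - 6 j$
$y = - \frac{3}{95138}$ ($y = \frac{3}{-3 - 265 \left(234 + 125\right)} = \frac{3}{-3 - 95135} = \frac{3}{-95138} = 3 \left(- \frac{1}{95138}\right) = - \frac{3}{95138} \approx -3.1533 \cdot 10^{-5}$)
$g = -140$ ($g = -149 - 3 \left(-6 + 3\right) = -149 - 3 \left(-3\right) = -149 - -9 = -149 + 9 = -140$)
$H = 3780$ ($H = \left(-140\right) \left(-27\right) = 3780$)
$H + y = 3780 - \frac{3}{95138} = \frac{359621637}{95138}$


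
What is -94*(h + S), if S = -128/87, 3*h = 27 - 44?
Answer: 19458/29 ≈ 670.97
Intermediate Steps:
h = -17/3 (h = (27 - 44)/3 = (⅓)*(-17) = -17/3 ≈ -5.6667)
S = -128/87 (S = -128*1/87 = -128/87 ≈ -1.4713)
-94*(h + S) = -94*(-17/3 - 128/87) = -94*(-207/29) = 19458/29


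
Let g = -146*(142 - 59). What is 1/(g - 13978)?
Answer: -1/26096 ≈ -3.8320e-5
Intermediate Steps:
g = -12118 (g = -146*83 = -12118)
1/(g - 13978) = 1/(-12118 - 13978) = 1/(-26096) = -1/26096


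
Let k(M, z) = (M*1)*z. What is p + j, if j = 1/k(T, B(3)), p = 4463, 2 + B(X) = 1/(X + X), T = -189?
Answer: 3092861/693 ≈ 4463.0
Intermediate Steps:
B(X) = -2 + 1/(2*X) (B(X) = -2 + 1/(X + X) = -2 + 1/(2*X))
k(M, z) = M*z
j = 2/693 (j = 1/(-189*(-2 + (1/2)/3)) = 1/(-189*(-2 + (1/2)*(1/3))) = 1/(-189*(-2 + 1/6)) = 1/(-189*(-11/6)) = 1/(693/2) = 2/693 ≈ 0.0028860)
p + j = 4463 + 2/693 = 3092861/693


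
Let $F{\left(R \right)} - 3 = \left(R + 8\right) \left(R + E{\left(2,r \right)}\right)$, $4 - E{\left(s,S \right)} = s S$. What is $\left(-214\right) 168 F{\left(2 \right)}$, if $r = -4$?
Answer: $-5141136$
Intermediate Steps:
$E{\left(s,S \right)} = 4 - S s$ ($E{\left(s,S \right)} = 4 - s S = 4 - S s$)
$F{\left(R \right)} = 3 + \left(8 + R\right) \left(12 + R\right)$ ($F{\left(R \right)} = 3 + \left(R + 8\right) \left(R - \left(-4 - 8\right)\right) = 3 + \left(8 + R\right) \left(R + \left(4 + 8\right)\right) = 3 + \left(8 + R\right) \left(R + 12\right) = 3 + \left(8 + R\right) \left(12 + R\right)$)
$\left(-214\right) 168 F{\left(2 \right)} = \left(-214\right) 168 \left(99 + 2^{2} + 20 \cdot 2\right) = - 35952 \left(99 + 4 + 40\right) = \left(-35952\right) 143 = -5141136$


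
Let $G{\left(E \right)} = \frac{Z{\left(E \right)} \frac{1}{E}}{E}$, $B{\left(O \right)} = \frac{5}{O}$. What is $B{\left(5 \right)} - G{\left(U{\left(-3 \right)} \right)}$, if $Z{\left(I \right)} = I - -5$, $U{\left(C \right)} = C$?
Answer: $\frac{7}{9} \approx 0.77778$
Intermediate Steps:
$Z{\left(I \right)} = 5 + I$ ($Z{\left(I \right)} = I + 5 = 5 + I$)
$G{\left(E \right)} = \frac{5 + E}{E^{2}}$ ($G{\left(E \right)} = \frac{\left(5 + E\right) \frac{1}{E}}{E} = \frac{\frac{1}{E} \left(5 + E\right)}{E} = \frac{5 + E}{E^{2}}$)
$B{\left(5 \right)} - G{\left(U{\left(-3 \right)} \right)} = \frac{5}{5} - \frac{5 - 3}{9} = 5 \cdot \frac{1}{5} - \frac{1}{9} \cdot 2 = 1 - \frac{2}{9} = \frac{7}{9}$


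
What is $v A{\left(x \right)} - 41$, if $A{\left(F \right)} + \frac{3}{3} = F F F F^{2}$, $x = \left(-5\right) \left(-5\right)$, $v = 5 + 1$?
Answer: $58593703$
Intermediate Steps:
$v = 6$
$x = 25$
$A{\left(F \right)} = -1 + F^{5}$ ($A{\left(F \right)} = -1 + F F F F^{2} = -1 + F^{2} F F^{2} = -1 + F^{3} F^{2} = -1 + F^{5}$)
$v A{\left(x \right)} - 41 = 6 \left(-1 + 25^{5}\right) - 41 = 6 \left(-1 + 9765625\right) - 41 = 6 \cdot 9765624 - 41 = 58593744 - 41 = 58593703$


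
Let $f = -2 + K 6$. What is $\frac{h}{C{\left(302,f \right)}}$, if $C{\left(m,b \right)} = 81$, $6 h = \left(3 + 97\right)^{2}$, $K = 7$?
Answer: $\frac{5000}{243} \approx 20.576$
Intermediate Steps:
$f = 40$ ($f = -2 + 7 \cdot 6 = -2 + 42 = 40$)
$h = \frac{5000}{3}$ ($h = \frac{\left(3 + 97\right)^{2}}{6} = \frac{100^{2}}{6} = \frac{1}{6} \cdot 10000 = \frac{5000}{3} \approx 1666.7$)
$\frac{h}{C{\left(302,f \right)}} = \frac{5000}{3 \cdot 81} = \frac{5000}{3} \cdot \frac{1}{81} = \frac{5000}{243}$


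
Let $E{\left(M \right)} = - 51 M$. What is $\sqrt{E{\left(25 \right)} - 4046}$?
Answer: $i \sqrt{5321} \approx 72.945 i$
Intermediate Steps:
$\sqrt{E{\left(25 \right)} - 4046} = \sqrt{\left(-51\right) 25 - 4046} = \sqrt{-1275 - 4046} = \sqrt{-5321} = i \sqrt{5321}$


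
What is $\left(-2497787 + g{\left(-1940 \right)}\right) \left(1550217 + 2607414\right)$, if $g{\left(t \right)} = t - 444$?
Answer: $-10394788454901$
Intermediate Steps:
$g{\left(t \right)} = -444 + t$
$\left(-2497787 + g{\left(-1940 \right)}\right) \left(1550217 + 2607414\right) = \left(-2497787 - 2384\right) \left(1550217 + 2607414\right) = \left(-2497787 - 2384\right) 4157631 = \left(-2500171\right) 4157631 = -10394788454901$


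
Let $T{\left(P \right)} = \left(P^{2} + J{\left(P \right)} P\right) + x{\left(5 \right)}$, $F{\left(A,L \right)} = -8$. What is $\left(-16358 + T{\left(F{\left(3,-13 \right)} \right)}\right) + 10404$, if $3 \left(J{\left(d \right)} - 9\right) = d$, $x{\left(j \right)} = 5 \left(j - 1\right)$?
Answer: $- \frac{17762}{3} \approx -5920.7$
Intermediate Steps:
$x{\left(j \right)} = -5 + 5 j$ ($x{\left(j \right)} = 5 \left(-1 + j\right) = -5 + 5 j$)
$J{\left(d \right)} = 9 + \frac{d}{3}$
$T{\left(P \right)} = 20 + P^{2} + P \left(9 + \frac{P}{3}\right)$ ($T{\left(P \right)} = \left(P^{2} + \left(9 + \frac{P}{3}\right) P\right) + \left(-5 + 5 \cdot 5\right) = \left(P^{2} + P \left(9 + \frac{P}{3}\right)\right) + \left(-5 + 25\right) = \left(P^{2} + P \left(9 + \frac{P}{3}\right)\right) + 20 = 20 + P^{2} + P \left(9 + \frac{P}{3}\right)$)
$\left(-16358 + T{\left(F{\left(3,-13 \right)} \right)}\right) + 10404 = \left(-16358 + \left(20 + 9 \left(-8\right) + \frac{4 \left(-8\right)^{2}}{3}\right)\right) + 10404 = \left(-16358 + \left(20 - 72 + \frac{4}{3} \cdot 64\right)\right) + 10404 = \left(-16358 + \left(20 - 72 + \frac{256}{3}\right)\right) + 10404 = \left(-16358 + \frac{100}{3}\right) + 10404 = - \frac{48974}{3} + 10404 = - \frac{17762}{3}$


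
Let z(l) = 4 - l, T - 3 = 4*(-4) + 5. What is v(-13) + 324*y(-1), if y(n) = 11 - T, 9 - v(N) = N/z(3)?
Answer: 6178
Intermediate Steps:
T = -8 (T = 3 + (4*(-4) + 5) = 3 + (-16 + 5) = 3 - 11 = -8)
v(N) = 9 - N (v(N) = 9 - N/(4 - 1*3) = 9 - N/(4 - 3) = 9 - N/1 = 9 - N)
y(n) = 19 (y(n) = 11 - 1*(-8) = 11 + 8 = 19)
v(-13) + 324*y(-1) = (9 - 1*(-13)) + 324*19 = (9 + 13) + 6156 = 22 + 6156 = 6178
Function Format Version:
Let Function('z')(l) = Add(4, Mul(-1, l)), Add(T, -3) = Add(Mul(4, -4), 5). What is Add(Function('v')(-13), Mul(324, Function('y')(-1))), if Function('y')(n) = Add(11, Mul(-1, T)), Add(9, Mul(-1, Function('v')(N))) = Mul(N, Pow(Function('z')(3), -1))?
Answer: 6178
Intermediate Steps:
T = -8 (T = Add(3, Add(Mul(4, -4), 5)) = Add(3, Add(-16, 5)) = Add(3, -11) = -8)
Function('v')(N) = Add(9, Mul(-1, N)) (Function('v')(N) = Add(9, Mul(-1, Mul(N, Pow(Add(4, Mul(-1, 3)), -1)))) = Add(9, Mul(-1, Mul(N, Pow(Add(4, -3), -1)))) = Add(9, Mul(-1, Mul(N, Pow(1, -1)))) = Add(9, Mul(-1, Mul(N, 1))) = Add(9, Mul(-1, N)))
Function('y')(n) = 19 (Function('y')(n) = Add(11, Mul(-1, -8)) = Add(11, 8) = 19)
Add(Function('v')(-13), Mul(324, Function('y')(-1))) = Add(Add(9, Mul(-1, -13)), Mul(324, 19)) = Add(Add(9, 13), 6156) = Add(22, 6156) = 6178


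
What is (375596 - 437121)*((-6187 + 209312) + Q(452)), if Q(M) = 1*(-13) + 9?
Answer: -12497019525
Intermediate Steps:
Q(M) = -4 (Q(M) = -13 + 9 = -4)
(375596 - 437121)*((-6187 + 209312) + Q(452)) = (375596 - 437121)*((-6187 + 209312) - 4) = -61525*(203125 - 4) = -61525*203121 = -12497019525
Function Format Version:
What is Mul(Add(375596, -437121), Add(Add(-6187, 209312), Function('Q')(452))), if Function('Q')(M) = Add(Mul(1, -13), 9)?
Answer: -12497019525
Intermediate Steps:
Function('Q')(M) = -4 (Function('Q')(M) = Add(-13, 9) = -4)
Mul(Add(375596, -437121), Add(Add(-6187, 209312), Function('Q')(452))) = Mul(Add(375596, -437121), Add(Add(-6187, 209312), -4)) = Mul(-61525, Add(203125, -4)) = Mul(-61525, 203121) = -12497019525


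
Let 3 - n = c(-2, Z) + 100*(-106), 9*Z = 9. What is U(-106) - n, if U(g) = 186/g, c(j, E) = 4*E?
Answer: -561840/53 ≈ -10601.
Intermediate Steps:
Z = 1 (Z = (⅑)*9 = 1)
n = 10599 (n = 3 - (4*1 + 100*(-106)) = 3 - (4 - 10600) = 3 - 1*(-10596) = 3 + 10596 = 10599)
U(-106) - n = 186/(-106) - 1*10599 = 186*(-1/106) - 10599 = -93/53 - 10599 = -561840/53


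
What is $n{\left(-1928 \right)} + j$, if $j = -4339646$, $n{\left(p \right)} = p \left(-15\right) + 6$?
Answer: $-4310720$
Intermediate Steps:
$n{\left(p \right)} = 6 - 15 p$ ($n{\left(p \right)} = - 15 p + 6 = 6 - 15 p$)
$n{\left(-1928 \right)} + j = \left(6 - -28920\right) - 4339646 = \left(6 + 28920\right) - 4339646 = 28926 - 4339646 = -4310720$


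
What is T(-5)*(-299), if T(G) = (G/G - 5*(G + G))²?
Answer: -777699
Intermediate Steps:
T(G) = (1 - 10*G)²
T(-5)*(-299) = (-1 + 10*(-5))²*(-299) = (-1 - 50)²*(-299) = (-51)²*(-299) = 2601*(-299) = -777699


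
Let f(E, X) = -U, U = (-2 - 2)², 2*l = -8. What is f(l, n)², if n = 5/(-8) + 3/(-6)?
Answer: 256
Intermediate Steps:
l = -4 (l = (½)*(-8) = -4)
U = 16 (U = (-4)² = 16)
n = -9/8 (n = 5*(-⅛) + 3*(-⅙) = -5/8 - ½ = -9/8 ≈ -1.1250)
f(E, X) = -16 (f(E, X) = -1*16 = -16)
f(l, n)² = (-16)² = 256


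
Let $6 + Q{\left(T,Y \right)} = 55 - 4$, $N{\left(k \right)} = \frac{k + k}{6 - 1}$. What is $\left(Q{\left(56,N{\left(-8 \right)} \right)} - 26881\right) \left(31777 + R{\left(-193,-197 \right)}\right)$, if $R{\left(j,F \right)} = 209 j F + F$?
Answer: $-214096776084$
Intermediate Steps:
$N{\left(k \right)} = \frac{2 k}{5}$
$Q{\left(T,Y \right)} = 45$ ($Q{\left(T,Y \right)} = -6 + \left(55 - 4\right) = -6 + 51 = 45$)
$R{\left(j,F \right)} = F + 209 F j$ ($R{\left(j,F \right)} = 209 F j + F = F + 209 F j$)
$\left(Q{\left(56,N{\left(-8 \right)} \right)} - 26881\right) \left(31777 + R{\left(-193,-197 \right)}\right) = \left(45 - 26881\right) \left(31777 - 197 \left(1 + 209 \left(-193\right)\right)\right) = - 26836 \left(31777 - 197 \left(1 - 40337\right)\right) = - 26836 \left(31777 - -7946192\right) = - 26836 \left(31777 + 7946192\right) = \left(-26836\right) 7977969 = -214096776084$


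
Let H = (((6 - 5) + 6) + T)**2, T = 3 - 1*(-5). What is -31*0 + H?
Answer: 225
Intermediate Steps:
T = 8 (T = 3 + 5 = 8)
H = 225 (H = (((6 - 5) + 6) + 8)**2 = ((1 + 6) + 8)**2 = (7 + 8)**2 = 15**2 = 225)
-31*0 + H = -31*0 + 225 = 0 + 225 = 225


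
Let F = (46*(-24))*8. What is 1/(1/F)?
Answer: -8832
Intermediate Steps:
F = -8832 (F = -1104*8 = -8832)
1/(1/F) = 1/(1/(-8832)) = 1/(-1/8832) = -8832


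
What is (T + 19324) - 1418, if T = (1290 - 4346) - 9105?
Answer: 5745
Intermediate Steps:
T = -12161 (T = -3056 - 9105 = -12161)
(T + 19324) - 1418 = (-12161 + 19324) - 1418 = 7163 - 1418 = 5745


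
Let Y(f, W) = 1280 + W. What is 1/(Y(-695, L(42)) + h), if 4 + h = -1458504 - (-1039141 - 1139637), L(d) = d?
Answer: 1/721592 ≈ 1.3858e-6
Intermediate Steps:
h = 720270 (h = -4 + (-1458504 - (-1039141 - 1139637)) = -4 + (-1458504 - 1*(-2178778)) = -4 + (-1458504 + 2178778) = -4 + 720274 = 720270)
1/(Y(-695, L(42)) + h) = 1/((1280 + 42) + 720270) = 1/(1322 + 720270) = 1/721592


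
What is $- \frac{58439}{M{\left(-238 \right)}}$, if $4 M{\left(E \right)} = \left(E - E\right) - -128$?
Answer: $- \frac{58439}{32} \approx -1826.2$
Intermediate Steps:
$M{\left(E \right)} = 32$ ($M{\left(E \right)} = \frac{\left(E - E\right) - -128}{4} = \frac{0 + 128}{4} = \frac{1}{4} \cdot 128 = 32$)
$- \frac{58439}{M{\left(-238 \right)}} = - \frac{58439}{32}$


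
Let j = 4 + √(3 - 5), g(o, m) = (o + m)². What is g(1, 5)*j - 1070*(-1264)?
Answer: 1352624 + 36*I*√2 ≈ 1.3526e+6 + 50.912*I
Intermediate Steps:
g(o, m) = (m + o)²
j = 4 + I*√2 (j = 4 + √(-2) = 4 + I*√2 ≈ 4.0 + 1.4142*I)
g(1, 5)*j - 1070*(-1264) = (5 + 1)²*(4 + I*√2) - 1070*(-1264) = 6²*(4 + I*√2) + 1352480 = 36*(4 + I*√2) + 1352480 = (144 + 36*I*√2) + 1352480 = 1352624 + 36*I*√2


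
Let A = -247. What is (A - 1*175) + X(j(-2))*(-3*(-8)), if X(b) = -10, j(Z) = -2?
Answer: -662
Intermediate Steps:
(A - 1*175) + X(j(-2))*(-3*(-8)) = (-247 - 1*175) - (-30)*(-8) = (-247 - 175) - 10*24 = -422 - 240 = -662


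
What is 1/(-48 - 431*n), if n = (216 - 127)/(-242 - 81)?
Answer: 323/22855 ≈ 0.014133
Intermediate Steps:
n = -89/323 (n = 89/(-323) = 89*(-1/323) = -89/323 ≈ -0.27554)
1/(-48 - 431*n) = 1/(-48 - 431*(-89/323)) = 1/(-48 + 38359/323) = 1/(22855/323) = 323/22855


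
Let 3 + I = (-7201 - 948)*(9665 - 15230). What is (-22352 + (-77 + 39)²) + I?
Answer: 45328274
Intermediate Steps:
I = 45349182 (I = -3 + (-7201 - 948)*(9665 - 15230) = -3 - 8149*(-5565) = -3 + 45349185 = 45349182)
(-22352 + (-77 + 39)²) + I = (-22352 + (-77 + 39)²) + 45349182 = (-22352 + (-38)²) + 45349182 = (-22352 + 1444) + 45349182 = -20908 + 45349182 = 45328274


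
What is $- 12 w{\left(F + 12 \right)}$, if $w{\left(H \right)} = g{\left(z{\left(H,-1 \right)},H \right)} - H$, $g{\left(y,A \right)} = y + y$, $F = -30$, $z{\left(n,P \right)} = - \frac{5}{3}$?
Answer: $-176$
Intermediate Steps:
$z{\left(n,P \right)} = - \frac{5}{3}$ ($z{\left(n,P \right)} = \left(-5\right) \frac{1}{3} = - \frac{5}{3}$)
$g{\left(y,A \right)} = 2 y$
$w{\left(H \right)} = - \frac{10}{3} - H$ ($w{\left(H \right)} = 2 \left(- \frac{5}{3}\right) - H = - \frac{10}{3} - H$)
$- 12 w{\left(F + 12 \right)} = - 12 \left(- \frac{10}{3} - \left(-30 + 12\right)\right) = - 12 \left(- \frac{10}{3} - -18\right) = - 12 \left(- \frac{10}{3} + 18\right) = \left(-12\right) \frac{44}{3} = -176$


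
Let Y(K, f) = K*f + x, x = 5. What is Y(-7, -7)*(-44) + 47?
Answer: -2329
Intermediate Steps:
Y(K, f) = 5 + K*f (Y(K, f) = K*f + 5 = 5 + K*f)
Y(-7, -7)*(-44) + 47 = (5 - 7*(-7))*(-44) + 47 = (5 + 49)*(-44) + 47 = 54*(-44) + 47 = -2376 + 47 = -2329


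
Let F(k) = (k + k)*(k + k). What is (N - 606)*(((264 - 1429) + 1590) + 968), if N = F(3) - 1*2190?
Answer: -3844680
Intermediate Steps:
F(k) = 4*k² (F(k) = (2*k)*(2*k) = 4*k²)
N = -2154 (N = 4*3² - 1*2190 = 4*9 - 2190 = 36 - 2190 = -2154)
(N - 606)*(((264 - 1429) + 1590) + 968) = (-2154 - 606)*(((264 - 1429) + 1590) + 968) = -2760*((-1165 + 1590) + 968) = -2760*(425 + 968) = -2760*1393 = -3844680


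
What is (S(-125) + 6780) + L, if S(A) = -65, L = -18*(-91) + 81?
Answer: 8434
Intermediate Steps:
L = 1719 (L = 1638 + 81 = 1719)
(S(-125) + 6780) + L = (-65 + 6780) + 1719 = 6715 + 1719 = 8434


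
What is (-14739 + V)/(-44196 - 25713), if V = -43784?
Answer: 58523/69909 ≈ 0.83713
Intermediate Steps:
(-14739 + V)/(-44196 - 25713) = (-14739 - 43784)/(-44196 - 25713) = -58523/(-69909) = -58523*(-1/69909) = 58523/69909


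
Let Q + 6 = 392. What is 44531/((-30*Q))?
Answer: -44531/11580 ≈ -3.8455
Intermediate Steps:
Q = 386 (Q = -6 + 392 = 386)
44531/((-30*Q)) = 44531/((-30*386)) = 44531/(-11580) = 44531*(-1/11580) = -44531/11580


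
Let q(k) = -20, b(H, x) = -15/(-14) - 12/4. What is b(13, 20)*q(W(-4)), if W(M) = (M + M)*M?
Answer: 270/7 ≈ 38.571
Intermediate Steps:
b(H, x) = -27/14 (b(H, x) = -15*(-1/14) - 12*¼ = 15/14 - 3 = -27/14)
W(M) = 2*M² (W(M) = (2*M)*M = 2*M²)
b(13, 20)*q(W(-4)) = -27/14*(-20) = 270/7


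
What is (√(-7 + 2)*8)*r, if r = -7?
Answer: -56*I*√5 ≈ -125.22*I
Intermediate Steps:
(√(-7 + 2)*8)*r = (√(-7 + 2)*8)*(-7) = (√(-5)*8)*(-7) = ((I*√5)*8)*(-7) = (8*I*√5)*(-7) = -56*I*√5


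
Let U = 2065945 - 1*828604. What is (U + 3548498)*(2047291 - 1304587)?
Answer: 3554461768656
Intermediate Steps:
U = 1237341 (U = 2065945 - 828604 = 1237341)
(U + 3548498)*(2047291 - 1304587) = (1237341 + 3548498)*(2047291 - 1304587) = 4785839*742704 = 3554461768656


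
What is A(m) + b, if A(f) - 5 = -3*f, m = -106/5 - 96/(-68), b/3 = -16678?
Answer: -4247419/85 ≈ -49970.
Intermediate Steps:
b = -50034 (b = 3*(-16678) = -50034)
m = -1682/85 (m = -106*⅕ - 96*(-1/68) = -106/5 + 24/17 = -1682/85 ≈ -19.788)
A(f) = 5 - 3*f
A(m) + b = (5 - 3*(-1682/85)) - 50034 = (5 + 5046/85) - 50034 = 5471/85 - 50034 = -4247419/85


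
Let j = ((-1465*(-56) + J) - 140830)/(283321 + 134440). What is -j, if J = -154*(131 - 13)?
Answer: 76962/417761 ≈ 0.18422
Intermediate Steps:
J = -18172 (J = -154*118 = -18172)
j = -76962/417761 (j = ((-1465*(-56) - 18172) - 140830)/(283321 + 134440) = ((82040 - 18172) - 140830)/417761 = (63868 - 140830)*(1/417761) = -76962*1/417761 = -76962/417761 ≈ -0.18422)
-j = -1*(-76962/417761) = 76962/417761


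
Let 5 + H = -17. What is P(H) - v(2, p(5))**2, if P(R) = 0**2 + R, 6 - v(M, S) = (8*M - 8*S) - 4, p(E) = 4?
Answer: -698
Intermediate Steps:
v(M, S) = 10 - 8*M + 8*S (v(M, S) = 6 - ((8*M - 8*S) - 4) = 6 - ((-8*S + 8*M) - 4) = 6 - (-4 - 8*S + 8*M) = 6 + (4 - 8*M + 8*S) = 10 - 8*M + 8*S)
H = -22 (H = -5 - 17 = -22)
P(R) = R (P(R) = 0 + R = R)
P(H) - v(2, p(5))**2 = -22 - (10 - 8*2 + 8*4)**2 = -22 - (10 - 16 + 32)**2 = -22 - 1*26**2 = -22 - 1*676 = -22 - 676 = -698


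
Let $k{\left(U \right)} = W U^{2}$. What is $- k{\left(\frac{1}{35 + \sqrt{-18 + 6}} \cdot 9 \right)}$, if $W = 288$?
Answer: $\frac{23328 i}{- 1213 i + 140 \sqrt{3}} \approx -18.493 + 3.6968 i$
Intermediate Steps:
$k{\left(U \right)} = 288 U^{2}$
$- k{\left(\frac{1}{35 + \sqrt{-18 + 6}} \cdot 9 \right)} = - 288 \left(\frac{1}{35 + \sqrt{-18 + 6}} \cdot 9\right)^{2} = - 288 \left(\frac{1}{35 + \sqrt{-12}} \cdot 9\right)^{2} = - 288 \left(\frac{1}{35 + 2 i \sqrt{3}} \cdot 9\right)^{2} = - 288 \left(\frac{9}{35 + 2 i \sqrt{3}}\right)^{2} = - 288 \frac{81}{\left(35 + 2 i \sqrt{3}\right)^{2}} = - \frac{23328}{\left(35 + 2 i \sqrt{3}\right)^{2}}$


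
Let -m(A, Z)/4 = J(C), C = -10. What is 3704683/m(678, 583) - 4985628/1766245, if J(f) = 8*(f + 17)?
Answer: -6544494606007/395638880 ≈ -16542.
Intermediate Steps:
J(f) = 136 + 8*f (J(f) = 8*(17 + f) = 136 + 8*f)
m(A, Z) = -224 (m(A, Z) = -4*(136 + 8*(-10)) = -4*(136 - 80) = -4*56 = -224)
3704683/m(678, 583) - 4985628/1766245 = 3704683/(-224) - 4985628/1766245 = 3704683*(-1/224) - 4985628*1/1766245 = -3704683/224 - 4985628/1766245 = -6544494606007/395638880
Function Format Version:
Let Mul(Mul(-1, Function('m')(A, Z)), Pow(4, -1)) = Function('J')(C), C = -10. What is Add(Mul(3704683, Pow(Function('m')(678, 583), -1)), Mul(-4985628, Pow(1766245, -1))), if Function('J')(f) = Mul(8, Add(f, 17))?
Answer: Rational(-6544494606007, 395638880) ≈ -16542.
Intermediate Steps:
Function('J')(f) = Add(136, Mul(8, f)) (Function('J')(f) = Mul(8, Add(17, f)) = Add(136, Mul(8, f)))
Function('m')(A, Z) = -224 (Function('m')(A, Z) = Mul(-4, Add(136, Mul(8, -10))) = Mul(-4, Add(136, -80)) = Mul(-4, 56) = -224)
Add(Mul(3704683, Pow(Function('m')(678, 583), -1)), Mul(-4985628, Pow(1766245, -1))) = Add(Mul(3704683, Pow(-224, -1)), Mul(-4985628, Pow(1766245, -1))) = Add(Mul(3704683, Rational(-1, 224)), Mul(-4985628, Rational(1, 1766245))) = Add(Rational(-3704683, 224), Rational(-4985628, 1766245)) = Rational(-6544494606007, 395638880)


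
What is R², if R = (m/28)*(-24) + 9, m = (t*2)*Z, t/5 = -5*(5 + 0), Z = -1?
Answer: 2064969/49 ≈ 42142.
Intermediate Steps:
t = -125 (t = 5*(-5*(5 + 0)) = 5*(-5*5) = 5*(-25) = -125)
m = 250 (m = -125*2*(-1) = -250*(-1) = 250)
R = -1437/7 (R = (250/28)*(-24) + 9 = (250*(1/28))*(-24) + 9 = (125/14)*(-24) + 9 = -1500/7 + 9 = -1437/7 ≈ -205.29)
R² = (-1437/7)² = 2064969/49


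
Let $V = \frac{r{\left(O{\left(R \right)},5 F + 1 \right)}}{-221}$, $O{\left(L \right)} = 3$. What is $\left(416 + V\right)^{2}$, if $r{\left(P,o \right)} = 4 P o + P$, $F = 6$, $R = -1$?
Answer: $\frac{8383416721}{48841} \approx 1.7165 \cdot 10^{5}$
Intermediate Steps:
$r{\left(P,o \right)} = P + 4 P o$ ($r{\left(P,o \right)} = 4 P o + P = P + 4 P o$)
$V = - \frac{375}{221}$ ($V = \frac{3 \left(1 + 4 \left(5 \cdot 6 + 1\right)\right)}{-221} = 3 \left(1 + 4 \left(30 + 1\right)\right) \left(- \frac{1}{221}\right) = 3 \left(1 + 4 \cdot 31\right) \left(- \frac{1}{221}\right) = 3 \left(1 + 124\right) \left(- \frac{1}{221}\right) = 3 \cdot 125 \left(- \frac{1}{221}\right) = 375 \left(- \frac{1}{221}\right) = - \frac{375}{221} \approx -1.6968$)
$\left(416 + V\right)^{2} = \left(416 - \frac{375}{221}\right)^{2} = \left(\frac{91561}{221}\right)^{2} = \frac{8383416721}{48841}$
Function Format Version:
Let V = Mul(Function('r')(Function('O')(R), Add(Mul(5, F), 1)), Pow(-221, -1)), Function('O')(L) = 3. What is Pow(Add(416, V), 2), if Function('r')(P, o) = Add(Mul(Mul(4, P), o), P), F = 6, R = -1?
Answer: Rational(8383416721, 48841) ≈ 1.7165e+5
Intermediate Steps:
Function('r')(P, o) = Add(P, Mul(4, P, o)) (Function('r')(P, o) = Add(Mul(4, P, o), P) = Add(P, Mul(4, P, o)))
V = Rational(-375, 221) (V = Mul(Mul(3, Add(1, Mul(4, Add(Mul(5, 6), 1)))), Pow(-221, -1)) = Mul(Mul(3, Add(1, Mul(4, Add(30, 1)))), Rational(-1, 221)) = Mul(Mul(3, Add(1, Mul(4, 31))), Rational(-1, 221)) = Mul(Mul(3, Add(1, 124)), Rational(-1, 221)) = Mul(Mul(3, 125), Rational(-1, 221)) = Mul(375, Rational(-1, 221)) = Rational(-375, 221) ≈ -1.6968)
Pow(Add(416, V), 2) = Pow(Add(416, Rational(-375, 221)), 2) = Pow(Rational(91561, 221), 2) = Rational(8383416721, 48841)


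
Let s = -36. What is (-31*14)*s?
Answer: 15624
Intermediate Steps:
(-31*14)*s = -31*14*(-36) = -434*(-36) = 15624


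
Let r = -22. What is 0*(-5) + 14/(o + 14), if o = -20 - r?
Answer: 7/8 ≈ 0.87500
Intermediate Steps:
o = 2 (o = -20 - 1*(-22) = -20 + 22 = 2)
0*(-5) + 14/(o + 14) = 0*(-5) + 14/(2 + 14) = 0 + 14/16 = 0 + 14*(1/16) = 0 + 7/8 = 7/8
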